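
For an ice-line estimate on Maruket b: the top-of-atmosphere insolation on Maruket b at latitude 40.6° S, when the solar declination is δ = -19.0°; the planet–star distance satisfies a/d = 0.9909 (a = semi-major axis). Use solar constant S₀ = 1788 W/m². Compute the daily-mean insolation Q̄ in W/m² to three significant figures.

cos H₀ = −tan(-40.6°) tan(-19.000°) = -0.2951, H₀ = 1.8704 rad.
Bracket: H₀ sin φ sin δ + cos φ cos δ sin H₀ = 1.8704×-0.65077×-0.32557 + 0.75927×0.94552×0.95546 = 0.396284 + 0.685929 = 1.082213.
Inverse-square distance factor (a/d)² = 0.9909² = 0.981883.
Q̄ = (S₀/π) × 0.981883 × [bracket] = (1788/π) × 0.981883 × 1.082213 = 604.8 W/m².

Q̄ ≈ 605 W/m²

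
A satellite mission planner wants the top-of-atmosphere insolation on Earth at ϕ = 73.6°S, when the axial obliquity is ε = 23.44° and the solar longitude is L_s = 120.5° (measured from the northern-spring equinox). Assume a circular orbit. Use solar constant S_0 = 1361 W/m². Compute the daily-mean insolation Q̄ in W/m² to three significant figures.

Q̄ ≈ 0.00 W/m²

Solar declination: sin δ = sin ε · sin L_s = sin 23.44° × sin 120.5° = 0.34275, so δ = +20.044°.
cos h₀ = −tan(-73.6°) tan(+20.044°) = 1.2396 ≥ 1 ⇒ polar night, h₀ = 0 and Q̄ = 0.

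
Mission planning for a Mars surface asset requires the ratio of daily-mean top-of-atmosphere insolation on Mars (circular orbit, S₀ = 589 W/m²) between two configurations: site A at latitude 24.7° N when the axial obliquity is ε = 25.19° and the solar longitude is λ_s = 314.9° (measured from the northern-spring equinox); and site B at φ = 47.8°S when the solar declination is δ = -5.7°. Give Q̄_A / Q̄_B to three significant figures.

— Configuration A (φ=+24.7°):
Solar declination: sin δ = sin ε · sin λ_s = sin 25.19° × sin 314.9° = -0.30148, so δ = -17.547°.
cos H₀ = −tan(+24.7°) tan(-17.547°) = 0.1454, H₀ = 1.4248 rad.
Bracket: H₀ sin φ sin δ + cos φ cos δ sin H₀ = 1.4248×0.41787×-0.30148 + 0.90851×0.95347×0.98937 = -0.179496 + 0.857029 = 0.677533.
Q̄ = (S₀/π) × [bracket] = (589/π) × 0.677533 = 127.03 W/m².
— Configuration B (φ=-47.8°):
cos H₀ = −tan(-47.8°) tan(-5.700°) = -0.1101, H₀ = 1.6811 rad.
Bracket: H₀ sin φ sin δ + cos φ cos δ sin H₀ = 1.6811×-0.74080×-0.09932 + 0.67172×0.99506×0.99392 = 0.123689 + 0.664338 = 0.788027.
Q̄ = (S₀/π) × [bracket] = (589/π) × 0.788027 = 147.74 W/m².
Ratio Q̄_A / Q̄_B = 127.03 / 147.74 = 0.8598.

Q̄_A / Q̄_B ≈ 0.860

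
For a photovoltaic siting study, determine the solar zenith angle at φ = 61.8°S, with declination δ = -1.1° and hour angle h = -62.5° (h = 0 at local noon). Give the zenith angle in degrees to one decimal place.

cos θ_z = sin φ sin δ + cos φ cos δ cos h = 0.016919 + 0.218159 = 0.235078.
θ_z = arccos(0.235078) = 76.4°.

θ_z = 76.4°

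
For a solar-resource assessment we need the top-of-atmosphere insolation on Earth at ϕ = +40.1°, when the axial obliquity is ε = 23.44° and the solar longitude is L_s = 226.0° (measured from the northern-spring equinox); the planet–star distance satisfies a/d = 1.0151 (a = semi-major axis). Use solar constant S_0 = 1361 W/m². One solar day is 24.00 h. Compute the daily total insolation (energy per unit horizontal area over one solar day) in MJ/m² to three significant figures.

Solar declination: sin δ = sin ε · sin L_s = sin 23.44° × sin 226.0° = -0.28615, so δ = -16.627°.
cos h₀ = −tan(+40.1°) tan(-16.627°) = 0.2515, h₀ = 1.3166 rad.
Bracket: h₀ sin ϕ sin δ + cos ϕ cos δ sin h₀ = 1.3166×0.64412×-0.28615 + 0.76492×0.95819×0.96786 = -0.242669 + 0.709382 = 0.466713.
Inverse-square distance factor (a/d)² = 1.0151² = 1.030428.
Q̄ = (S_0/π) × 1.030428 × [bracket] = (1361/π) × 1.030428 × 0.466713 = 208.34 W/m².
Daily total = Q̄ × 24.00 h × 3600 s/h = 208.34 × 24.00 × 3600 / 10⁶ = 18.00 MJ/m².

18.0 MJ/m²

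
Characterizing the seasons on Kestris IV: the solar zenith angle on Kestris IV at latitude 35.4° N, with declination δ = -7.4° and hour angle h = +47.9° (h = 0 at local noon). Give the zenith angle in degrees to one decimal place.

θ_z = 62.1°

cos θ_z = sin φ sin δ + cos φ cos δ cos h = -0.074609 + 0.541932 = 0.467323.
θ_z = arccos(0.467323) = 62.1°.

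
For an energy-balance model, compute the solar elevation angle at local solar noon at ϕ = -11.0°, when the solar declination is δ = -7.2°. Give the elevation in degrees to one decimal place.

At local noon the hour angle is zero, so the zenith angle equals |ϕ − δ| = |-11.0° − (-7.200°)| = 3.800°.
Elevation = 90° − 3.800° = 86.2°.

86.2°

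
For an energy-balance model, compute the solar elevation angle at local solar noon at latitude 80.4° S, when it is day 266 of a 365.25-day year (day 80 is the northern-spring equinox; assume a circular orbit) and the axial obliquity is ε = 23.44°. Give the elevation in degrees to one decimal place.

10.9°

Solar longitude: λ_s = 360° × (266 − 80)/365.25 = 183.326°.
sin δ = sin 23.44° × sin 183.326° = -0.02308, so δ = -1.323°.
At local noon the hour angle is zero, so the zenith angle equals |φ − δ| = |-80.4° − (-1.323°)| = 79.077°.
Elevation = 90° − 79.077° = 10.9°.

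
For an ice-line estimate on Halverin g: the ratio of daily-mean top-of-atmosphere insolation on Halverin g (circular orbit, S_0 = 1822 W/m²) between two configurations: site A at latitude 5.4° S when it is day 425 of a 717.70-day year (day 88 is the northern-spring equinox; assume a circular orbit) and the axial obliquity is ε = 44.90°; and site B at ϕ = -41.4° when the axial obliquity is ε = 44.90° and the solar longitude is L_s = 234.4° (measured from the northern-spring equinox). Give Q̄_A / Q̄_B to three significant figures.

— Configuration A (ϕ=-5.4°):
Solar longitude: L_s = 360° × (425 − 88)/717.70 = 169.040°.
sin δ = sin 44.90° × sin 169.040° = 0.13420, so δ = +7.713°.
cos h₀ = −tan(-5.4°) tan(+7.713°) = 0.0128, h₀ = 1.5580 rad.
Bracket: h₀ sin ϕ sin δ + cos ϕ cos δ sin h₀ = 1.5580×-0.09411×0.13420 + 0.99556×0.99095×0.99992 = -0.019677 + 0.986471 = 0.966794.
Q̄ = (S_0/π) × [bracket] = (1822/π) × 0.966794 = 560.70 W/m².
— Configuration B (ϕ=-41.4°):
Solar declination: sin δ = sin ε · sin L_s = sin 44.90° × sin 234.4° = -0.57394, so δ = -35.026°.
cos h₀ = −tan(-41.4°) tan(-35.026°) = -0.6179, h₀ = 2.2369 rad.
Bracket: h₀ sin ϕ sin δ + cos ϕ cos δ sin h₀ = 2.2369×-0.66131×-0.57394 + 0.75011×0.81889×0.78625 = 0.849020 + 0.482960 = 1.331980.
Q̄ = (S_0/π) × [bracket] = (1822/π) × 1.331980 = 772.50 W/m².
Ratio Q̄_A / Q̄_B = 560.70 / 772.50 = 0.7258.

Q̄_A / Q̄_B ≈ 0.726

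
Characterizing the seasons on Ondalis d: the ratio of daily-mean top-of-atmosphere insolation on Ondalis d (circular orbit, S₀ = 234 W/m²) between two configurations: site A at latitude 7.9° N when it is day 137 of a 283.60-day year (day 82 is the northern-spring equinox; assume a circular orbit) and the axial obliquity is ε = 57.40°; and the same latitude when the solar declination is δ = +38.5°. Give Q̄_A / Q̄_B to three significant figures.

Q̄_A / Q̄_B ≈ 0.861

— Configuration A (φ=+7.9°):
Solar longitude: λ_s = 360° × (137 − 82)/283.60 = 69.817°.
sin δ = sin 57.40° × sin 69.817° = 0.79072, so δ = +52.253°.
cos H₀ = −tan(+7.9°) tan(+52.253°) = -0.1792, H₀ = 1.7510 rad.
Bracket: H₀ sin φ sin δ + cos φ cos δ sin H₀ = 1.7510×0.13744×0.79072 + 0.99051×0.61218×0.98381 = 0.190293 + 0.596553 = 0.786846.
Q̄ = (S₀/π) × [bracket] = (234/π) × 0.786846 = 58.608 W/m².
— Configuration B (φ=+7.9°):
cos H₀ = −tan(+7.9°) tan(+38.500°) = -0.1104, H₀ = 1.6814 rad.
Bracket: H₀ sin φ sin δ + cos φ cos δ sin H₀ = 1.6814×0.13744×0.62251 + 0.99051×0.78261×0.99389 = 0.143857 + 0.770447 = 0.914304.
Q̄ = (S₀/π) × [bracket] = (234/π) × 0.914304 = 68.101 W/m².
Ratio Q̄_A / Q̄_B = 58.608 / 68.101 = 0.8606.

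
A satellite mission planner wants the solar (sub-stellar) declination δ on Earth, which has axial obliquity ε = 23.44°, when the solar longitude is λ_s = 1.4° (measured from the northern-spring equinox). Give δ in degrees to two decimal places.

sin δ = sin ε · sin λ_s = sin 23.44° × sin 1.4° = 0.009719.
δ = arcsin(0.009719) = +0.56°.

δ = +0.56°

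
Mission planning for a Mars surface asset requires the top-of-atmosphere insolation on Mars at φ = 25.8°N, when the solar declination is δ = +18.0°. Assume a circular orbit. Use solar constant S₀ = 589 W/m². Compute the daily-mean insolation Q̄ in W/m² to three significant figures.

cos H₀ = −tan(+25.8°) tan(+18.000°) = -0.1571, H₀ = 1.7285 rad.
Bracket: H₀ sin φ sin δ + cos φ cos δ sin H₀ = 1.7285×0.43523×0.30902 + 0.90032×0.95106×0.98759 = 0.232474 + 0.845632 = 1.078106.
Q̄ = (S₀/π) × [bracket] = (589/π) × 1.078106 = 202.1 W/m².

Q̄ ≈ 202 W/m²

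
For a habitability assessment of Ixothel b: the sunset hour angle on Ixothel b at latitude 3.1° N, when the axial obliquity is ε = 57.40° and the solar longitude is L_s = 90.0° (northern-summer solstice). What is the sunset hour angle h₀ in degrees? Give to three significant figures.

h₀ = 94.9°

Solar declination: sin δ = sin ε · sin L_s = sin 57.40° × sin 90.0° = 0.84245, so δ = +57.400°.
cos h₀ = −tan ϕ · tan δ = −tan(+3.1°) × tan(+57.400°) = -0.0847, so h₀ = 1.6556 rad = 94.86°.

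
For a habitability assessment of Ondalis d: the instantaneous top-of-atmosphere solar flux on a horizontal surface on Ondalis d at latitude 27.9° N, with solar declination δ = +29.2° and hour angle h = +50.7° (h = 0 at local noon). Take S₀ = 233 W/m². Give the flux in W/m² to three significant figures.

cos θ_z = sin φ sin δ + cos φ cos δ cos h = 0.228284 + 0.488627 = 0.716911.
Flux = S₀ · cos θ_z = 233 × 0.716911 = 167.0 W/m².

167 W/m²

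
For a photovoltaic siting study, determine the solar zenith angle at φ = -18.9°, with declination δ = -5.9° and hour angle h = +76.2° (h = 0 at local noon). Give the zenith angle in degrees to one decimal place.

cos θ_z = sin φ sin δ + cos φ cos δ cos h = 0.033296 + 0.224478 = 0.257774.
θ_z = arccos(0.257774) = 75.1°.

θ_z = 75.1°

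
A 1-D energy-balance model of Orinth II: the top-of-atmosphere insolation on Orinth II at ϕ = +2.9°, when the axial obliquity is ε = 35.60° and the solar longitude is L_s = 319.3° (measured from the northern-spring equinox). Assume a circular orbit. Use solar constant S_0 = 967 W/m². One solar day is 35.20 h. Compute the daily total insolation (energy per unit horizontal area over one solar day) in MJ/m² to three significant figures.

Solar declination: sin δ = sin ε · sin L_s = sin 35.60° × sin 319.3° = -0.37960, so δ = -22.309°.
cos h₀ = −tan(+2.9°) tan(-22.309°) = 0.0208, h₀ = 1.5500 rad.
Bracket: h₀ sin ϕ sin δ + cos ϕ cos δ sin h₀ = 1.5500×0.05059×-0.37960 + 0.99872×0.92515×0.99978 = -0.029766 + 0.923763 = 0.893997.
Q̄ = (S_0/π) × [bracket] = (967/π) × 0.893997 = 275.18 W/m².
Daily total = Q̄ × 35.20 h × 3600 s/h = 275.18 × 35.20 × 3600 / 10⁶ = 34.87 MJ/m².

34.9 MJ/m²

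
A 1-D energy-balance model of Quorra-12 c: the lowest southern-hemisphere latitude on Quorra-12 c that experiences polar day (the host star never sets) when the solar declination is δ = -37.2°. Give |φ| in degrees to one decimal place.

Polar day requires cos H₀ = −tan φ tan δ ≤ −1, i.e. tan φ tan δ ≥ 1.
The boundary is |tan φ| · |tan δ| = 1, so |φ| = 90° − |δ| = 90° − 37.2° = 52.8° in the southern hemisphere.

|φ| = 52.8°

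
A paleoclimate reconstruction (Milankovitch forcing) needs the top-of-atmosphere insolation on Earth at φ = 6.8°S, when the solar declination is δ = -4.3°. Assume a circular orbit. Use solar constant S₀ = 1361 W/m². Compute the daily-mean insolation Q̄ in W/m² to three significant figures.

cos H₀ = −tan(-6.8°) tan(-4.300°) = -0.0090, H₀ = 1.5798 rad.
Bracket: H₀ sin φ sin δ + cos φ cos δ sin H₀ = 1.5798×-0.11840×-0.07498 + 0.99297×0.99719×0.99996 = 0.014025 + 0.990140 = 1.004165.
Q̄ = (S₀/π) × [bracket] = (1361/π) × 1.004165 = 435.0 W/m².

Q̄ ≈ 435 W/m²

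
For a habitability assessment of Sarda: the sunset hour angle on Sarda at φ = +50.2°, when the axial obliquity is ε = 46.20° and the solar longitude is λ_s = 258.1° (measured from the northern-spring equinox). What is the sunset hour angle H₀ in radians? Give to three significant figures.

Solar declination: sin δ = sin ε · sin λ_s = sin 46.20° × sin 258.1° = -0.70625, so δ = -44.931°.
cos H₀ = −tan φ · tan δ = 1.1973 ≥ 1, so the host star never rises (polar night) and H₀ = 0.

H₀ = 0.00 rad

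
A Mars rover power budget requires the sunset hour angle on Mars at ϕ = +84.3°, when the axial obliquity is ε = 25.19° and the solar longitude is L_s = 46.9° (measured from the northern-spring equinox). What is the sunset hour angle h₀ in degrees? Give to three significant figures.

Solar declination: sin δ = sin ε · sin L_s = sin 25.19° × sin 46.9° = 0.31077, so δ = +18.106°.
Sunrise equation: cos h₀ = −tan ϕ · tan δ = -3.2757 ≤ −1, so the Sun never sets (polar day) and h₀ = π.

h₀ = 180°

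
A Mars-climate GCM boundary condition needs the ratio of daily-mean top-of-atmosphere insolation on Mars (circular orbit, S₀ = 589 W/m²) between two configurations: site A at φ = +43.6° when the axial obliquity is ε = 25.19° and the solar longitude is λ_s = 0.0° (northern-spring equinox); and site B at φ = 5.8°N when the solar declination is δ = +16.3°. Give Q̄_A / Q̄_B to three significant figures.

Q̄_A / Q̄_B ≈ 0.724

— Configuration A (φ=+43.6°):
Solar declination: sin δ = sin ε · sin λ_s = sin 25.19° × sin 0.0° = 0.00000, so δ = +0.000°.
cos H₀ = −tan(+43.6°) tan(+0.000°) = -0.0000, H₀ = 1.5708 rad.
Bracket: H₀ sin φ sin δ + cos φ cos δ sin H₀ = 1.5708×0.68962×0.00000 + 0.72417×1.00000×1.00000 = 0.000000 + 0.724170 = 0.724170.
Q̄ = (S₀/π) × [bracket] = (589/π) × 0.724170 = 135.77 W/m².
— Configuration B (φ=+5.8°):
cos H₀ = −tan(+5.8°) tan(+16.300°) = -0.0297, H₀ = 1.6005 rad.
Bracket: H₀ sin φ sin δ + cos φ cos δ sin H₀ = 1.6005×0.10106×0.28067 + 0.99488×0.95981×0.99956 = 0.045397 + 0.954476 = 0.999873.
Q̄ = (S₀/π) × [bracket] = (589/π) × 0.999873 = 187.46 W/m².
Ratio Q̄_A / Q̄_B = 135.77 / 187.46 = 0.7243.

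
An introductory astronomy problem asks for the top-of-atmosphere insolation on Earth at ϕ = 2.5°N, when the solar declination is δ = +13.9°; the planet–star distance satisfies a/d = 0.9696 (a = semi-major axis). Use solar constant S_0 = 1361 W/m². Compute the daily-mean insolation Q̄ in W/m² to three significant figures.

cos h₀ = −tan(+2.5°) tan(+13.900°) = -0.0108, h₀ = 1.5816 rad.
Bracket: h₀ sin ϕ sin δ + cos ϕ cos δ sin h₀ = 1.5816×0.04362×0.24023 + 0.99905×0.97072×0.99994 = 0.016573 + 0.969740 = 0.986313.
Inverse-square distance factor (a/d)² = 0.9696² = 0.940124.
Q̄ = (S_0/π) × 0.940124 × [bracket] = (1361/π) × 0.940124 × 0.986313 = 401.7 W/m².

Q̄ ≈ 402 W/m²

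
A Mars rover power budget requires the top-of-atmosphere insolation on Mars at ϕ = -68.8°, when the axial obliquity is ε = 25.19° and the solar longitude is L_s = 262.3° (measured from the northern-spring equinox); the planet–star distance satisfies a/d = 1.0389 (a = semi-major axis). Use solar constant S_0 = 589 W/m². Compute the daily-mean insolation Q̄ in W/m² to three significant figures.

Solar declination: sin δ = sin ε · sin L_s = sin 25.19° × sin 262.3° = -0.42178, so δ = -24.947°.
cos h₀ = −tan(-68.8°) tan(-24.947°) = -1.1993 ≤ −1 ⇒ polar day, h₀ = π.
Bracket: h₀ sin ϕ sin δ + cos ϕ cos δ sin h₀ = 3.1416×-0.93232×-0.42178 + 0.36162×0.90670×0.00000 = 1.235384 + 0.000000 = 1.235384.
Inverse-square distance factor (a/d)² = 1.0389² = 1.079313.
Q̄ = (S_0/π) × 1.079313 × [bracket] = (589/π) × 1.079313 × 1.235384 = 250.0 W/m².

Q̄ ≈ 250 W/m²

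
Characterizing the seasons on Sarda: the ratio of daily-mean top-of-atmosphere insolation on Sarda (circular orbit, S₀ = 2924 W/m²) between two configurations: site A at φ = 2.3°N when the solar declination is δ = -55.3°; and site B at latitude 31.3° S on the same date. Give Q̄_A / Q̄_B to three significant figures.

Q̄_A / Q̄_B ≈ 0.380

— Configuration A (φ=+2.3°):
cos H₀ = −tan(+2.3°) tan(-55.300°) = 0.0580, H₀ = 1.5128 rad.
Bracket: H₀ sin φ sin δ + cos φ cos δ sin H₀ = 1.5128×0.04013×-0.82214 + 0.99919×0.56928×0.99832 = -0.049911 + 0.567863 = 0.517952.
Q̄ = (S₀/π) × [bracket] = (2924/π) × 0.517952 = 482.08 W/m².
— Configuration B (φ=-31.3°):
cos H₀ = −tan(-31.3°) tan(-55.300°) = -0.8781, H₀ = 2.6426 rad.
Bracket: H₀ sin φ sin δ + cos φ cos δ sin H₀ = 2.6426×-0.51952×-0.82214 + 0.85446×0.56928×0.47852 = 1.128702 + 0.232765 = 1.361467.
Q̄ = (S₀/π) × [bracket] = (2924/π) × 1.361467 = 1267.2 W/m².
Ratio Q̄_A / Q̄_B = 482.08 / 1267.2 = 0.3804.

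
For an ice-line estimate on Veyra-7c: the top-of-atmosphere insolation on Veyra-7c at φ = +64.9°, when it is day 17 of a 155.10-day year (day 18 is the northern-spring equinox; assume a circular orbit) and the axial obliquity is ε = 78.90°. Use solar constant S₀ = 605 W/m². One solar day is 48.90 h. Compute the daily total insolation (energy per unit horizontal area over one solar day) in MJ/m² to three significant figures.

12.5 MJ/m²

Solar longitude: λ_s = 360° × (17 − 18)/155.10 = -2.321°, i.e. -2.321° + 360° = 357.679°.
sin δ = sin 78.90° × sin 357.679° = -0.03974, so δ = -2.278°.
cos H₀ = −tan(+64.9°) tan(-2.278°) = 0.0849, H₀ = 1.4858 rad.
Bracket: H₀ sin φ sin δ + cos φ cos δ sin H₀ = 1.4858×0.90557×-0.03974 + 0.42420×0.99921×0.99639 = -0.053470 + 0.422335 = 0.368865.
Q̄ = (S₀/π) × [bracket] = (605/π) × 0.368865 = 71.035 W/m².
Daily total = Q̄ × 48.90 h × 3600 s/h = 71.035 × 48.90 × 3600 / 10⁶ = 12.51 MJ/m².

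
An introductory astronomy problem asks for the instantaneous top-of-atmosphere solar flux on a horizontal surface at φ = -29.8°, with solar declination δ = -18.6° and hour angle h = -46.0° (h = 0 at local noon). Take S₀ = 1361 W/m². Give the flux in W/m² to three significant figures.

993 W/m²

cos θ_z = sin φ sin δ + cos φ cos δ cos h = 0.158514 + 0.571315 = 0.729829.
Flux = S₀ · cos θ_z = 1361 × 0.729829 = 993.3 W/m².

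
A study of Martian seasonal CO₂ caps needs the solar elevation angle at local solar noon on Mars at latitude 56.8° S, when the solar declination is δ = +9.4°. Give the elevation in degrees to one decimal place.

At local noon the hour angle is zero, so the zenith angle equals |ϕ − δ| = |-56.8° − (+9.400°)| = 66.200°.
Elevation = 90° − 66.200° = 23.8°.

23.8°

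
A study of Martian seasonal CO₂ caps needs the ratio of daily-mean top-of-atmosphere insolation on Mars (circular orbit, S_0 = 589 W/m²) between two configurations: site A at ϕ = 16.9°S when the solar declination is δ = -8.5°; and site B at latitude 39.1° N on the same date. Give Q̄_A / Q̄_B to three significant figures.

— Configuration A (ϕ=-16.9°):
cos h₀ = −tan(-16.9°) tan(-8.500°) = -0.0454, h₀ = 1.6162 rad.
Bracket: h₀ sin ϕ sin δ + cos ϕ cos δ sin h₀ = 1.6162×-0.29070×-0.14781 + 0.95681×0.98902×0.99897 = 0.069445 + 0.945330 = 1.014775.
Q̄ = (S_0/π) × [bracket] = (589/π) × 1.014775 = 190.25 W/m².
— Configuration B (ϕ=+39.1°):
cos h₀ = −tan(+39.1°) tan(-8.500°) = 0.1215, h₀ = 1.4490 rad.
Bracket: h₀ sin ϕ sin δ + cos ϕ cos δ sin h₀ = 1.4490×0.63068×-0.14781 + 0.77605×0.98902×0.99260 = -0.135077 + 0.761849 = 0.626772.
Q̄ = (S_0/π) × [bracket] = (589/π) × 0.626772 = 117.51 W/m².
Ratio Q̄_A / Q̄_B = 190.25 / 117.51 = 1.619.

Q̄_A / Q̄_B ≈ 1.62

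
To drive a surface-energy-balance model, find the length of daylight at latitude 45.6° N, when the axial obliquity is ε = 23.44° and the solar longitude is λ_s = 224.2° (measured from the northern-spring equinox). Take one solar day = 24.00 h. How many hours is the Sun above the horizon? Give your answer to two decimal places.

Solar declination: sin δ = sin ε · sin λ_s = sin 23.44° × sin 224.2° = -0.27732, so δ = -16.101°.
cos H₀ = −tan φ · tan δ = −tan(+45.6°) × tan(-16.101°) = 0.2948, so H₀ = 1.2716 rad = 72.86°.
Daylight = 2H₀/(2π) × 24.00 h = (1.2716/π) × 24.00 = 9.71 h.

9.71 h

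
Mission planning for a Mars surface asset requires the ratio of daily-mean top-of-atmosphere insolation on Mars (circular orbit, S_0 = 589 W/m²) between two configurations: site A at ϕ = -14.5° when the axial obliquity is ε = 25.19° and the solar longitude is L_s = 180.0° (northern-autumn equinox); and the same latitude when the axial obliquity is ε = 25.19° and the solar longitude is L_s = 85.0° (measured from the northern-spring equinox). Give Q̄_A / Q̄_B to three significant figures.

— Configuration A (ϕ=-14.5°):
Solar declination: sin δ = sin ε · sin L_s = sin 25.19° × sin 180.0° = 0.00000, so δ = +0.000°.
cos h₀ = −tan(-14.5°) tan(+0.000°) = 0.0000, h₀ = 1.5708 rad.
Bracket: h₀ sin ϕ sin δ + cos ϕ cos δ sin h₀ = 1.5708×-0.25038×0.00000 + 0.96815×1.00000×1.00000 = -0.000000 + 0.968150 = 0.968150.
Q̄ = (S_0/π) × [bracket] = (589/π) × 0.968150 = 181.51 W/m².
— Configuration B (ϕ=-14.5°):
Solar declination: sin δ = sin ε · sin L_s = sin 25.19° × sin 85.0° = 0.42400, so δ = +25.087°.
cos h₀ = −tan(-14.5°) tan(+25.087°) = 0.1211, h₀ = 1.4494 rad.
Bracket: h₀ sin ϕ sin δ + cos ϕ cos δ sin h₀ = 1.4494×-0.25038×0.42400 + 0.96815×0.90566×0.99264 = -0.153870 + 0.870361 = 0.716491.
Q̄ = (S_0/π) × [bracket] = (589/π) × 0.716491 = 134.33 W/m².
Ratio Q̄_A / Q̄_B = 181.51 / 134.33 = 1.351.

Q̄_A / Q̄_B ≈ 1.35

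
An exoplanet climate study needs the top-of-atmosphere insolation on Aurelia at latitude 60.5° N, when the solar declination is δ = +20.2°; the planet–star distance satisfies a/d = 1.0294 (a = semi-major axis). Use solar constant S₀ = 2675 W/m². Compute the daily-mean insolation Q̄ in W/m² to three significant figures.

Q̄ ≈ 935 W/m²

cos H₀ = −tan(+60.5°) tan(+20.200°) = -0.6503, H₀ = 2.2788 rad.
Bracket: H₀ sin φ sin δ + cos φ cos δ sin H₀ = 2.2788×0.87036×0.34530 + 0.49242×0.93849×0.75967 = 0.684860 + 0.351067 = 1.035927.
Inverse-square distance factor (a/d)² = 1.0294² = 1.059664.
Q̄ = (S₀/π) × 1.059664 × [bracket] = (2675/π) × 1.059664 × 1.035927 = 934.7 W/m².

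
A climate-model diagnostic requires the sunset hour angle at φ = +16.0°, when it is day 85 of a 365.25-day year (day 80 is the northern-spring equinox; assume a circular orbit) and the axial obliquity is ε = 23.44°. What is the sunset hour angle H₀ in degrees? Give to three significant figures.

Solar longitude: λ_s = 360° × (85 − 80)/365.25 = 4.928°.
sin δ = sin 23.44° × sin 4.928° = 0.03417, so δ = +1.958°.
cos H₀ = −tan φ · tan δ = −tan(+16.0°) × tan(+1.958°) = -0.0098, so H₀ = 1.5806 rad = 90.56°.

H₀ = 90.6°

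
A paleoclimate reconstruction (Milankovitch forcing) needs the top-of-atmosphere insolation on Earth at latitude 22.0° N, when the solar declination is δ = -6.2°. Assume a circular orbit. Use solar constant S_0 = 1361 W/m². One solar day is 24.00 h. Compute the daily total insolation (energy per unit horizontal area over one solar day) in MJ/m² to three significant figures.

cos h₀ = −tan(+22.0°) tan(-6.200°) = 0.0439, h₀ = 1.5269 rad.
Bracket: h₀ sin ϕ sin δ + cos ϕ cos δ sin h₀ = 1.5269×0.37461×-0.10800 + 0.92718×0.99415×0.99904 = -0.061775 + 0.920871 = 0.859096.
Q̄ = (S_0/π) × [bracket] = (1361/π) × 0.859096 = 372.18 W/m².
Daily total = Q̄ × 24.00 h × 3600 s/h = 372.18 × 24.00 × 3600 / 10⁶ = 32.16 MJ/m².

32.2 MJ/m²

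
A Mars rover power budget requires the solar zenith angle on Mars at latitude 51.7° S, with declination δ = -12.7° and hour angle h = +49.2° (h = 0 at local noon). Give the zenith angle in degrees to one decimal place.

θ_z = 55.4°

cos θ_z = sin φ sin δ + cos φ cos δ cos h = 0.172530 + 0.395068 = 0.567598.
θ_z = arccos(0.567598) = 55.4°.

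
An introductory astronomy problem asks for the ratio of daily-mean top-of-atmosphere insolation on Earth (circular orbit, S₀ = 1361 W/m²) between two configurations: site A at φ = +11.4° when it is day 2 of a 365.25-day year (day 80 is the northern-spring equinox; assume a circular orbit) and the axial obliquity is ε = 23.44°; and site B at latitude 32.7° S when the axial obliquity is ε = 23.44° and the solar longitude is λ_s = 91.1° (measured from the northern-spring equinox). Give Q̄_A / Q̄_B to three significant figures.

— Configuration A (φ=+11.4°):
Solar longitude: λ_s = 360° × (2 − 80)/365.25 = -76.879°, i.e. -76.879° + 360° = 283.121°.
sin δ = sin 23.44° × sin 283.121° = -0.38740, so δ = -22.793°.
cos H₀ = −tan(+11.4°) tan(-22.793°) = 0.0847, H₀ = 1.4860 rad.
Bracket: H₀ sin φ sin δ + cos φ cos δ sin H₀ = 1.4860×0.19766×-0.38740 + 0.98027×0.92191×0.99640 = -0.113788 + 0.900467 = 0.786679.
Q̄ = (S₀/π) × [bracket] = (1361/π) × 0.786679 = 340.80 W/m².
— Configuration B (φ=-32.7°):
Solar declination: sin δ = sin ε · sin λ_s = sin 23.44° × sin 91.1° = 0.39772, so δ = +23.435°.
cos H₀ = −tan(-32.7°) tan(+23.435°) = 0.2783, H₀ = 1.2888 rad.
Bracket: H₀ sin φ sin δ + cos φ cos δ sin H₀ = 1.2888×-0.54024×0.39772 + 0.84151×0.91751×0.96050 = -0.276917 + 0.741596 = 0.464679.
Q̄ = (S₀/π) × [bracket] = (1361/π) × 0.464679 = 201.31 W/m².
Ratio Q̄_A / Q̄_B = 340.80 / 201.31 = 1.693.

Q̄_A / Q̄_B ≈ 1.69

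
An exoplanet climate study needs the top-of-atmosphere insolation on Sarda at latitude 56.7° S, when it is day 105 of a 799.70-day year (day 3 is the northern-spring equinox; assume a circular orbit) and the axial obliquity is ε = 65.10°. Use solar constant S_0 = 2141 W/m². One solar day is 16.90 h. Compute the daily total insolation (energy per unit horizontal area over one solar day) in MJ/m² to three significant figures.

Solar longitude: L_s = 360° × (105 − 3)/799.70 = 45.917°.
sin δ = sin 65.10° × sin 45.917° = 0.65156, so δ = +40.659°.
cos h₀ = −tan(-56.7°) tan(+40.659°) = 1.3076 ≥ 1 ⇒ polar night, h₀ = 0 and Q̄ = 0.
Daily total = Q̄ × 16.90 h × 3600 s/h = 0.00 MJ/m².

0.00 MJ/m²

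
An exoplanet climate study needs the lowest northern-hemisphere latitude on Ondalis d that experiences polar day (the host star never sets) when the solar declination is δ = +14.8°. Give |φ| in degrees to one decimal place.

Polar day requires cos H₀ = −tan φ tan δ ≤ −1, i.e. tan φ tan δ ≥ 1.
The boundary is |tan φ| · |tan δ| = 1, so |φ| = 90° − |δ| = 90° − 14.8° = 75.2° in the northern hemisphere.

|φ| = 75.2°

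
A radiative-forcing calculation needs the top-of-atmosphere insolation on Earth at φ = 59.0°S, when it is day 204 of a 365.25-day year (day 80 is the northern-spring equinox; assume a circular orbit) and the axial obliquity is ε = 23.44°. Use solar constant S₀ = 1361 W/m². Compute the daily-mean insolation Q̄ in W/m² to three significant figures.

Q̄ ≈ 52.2 W/m²

Solar longitude: λ_s = 360° × (204 − 80)/365.25 = 122.218°.
sin δ = sin 23.44° × sin 122.218° = 0.33654, so δ = +19.666°.
cos H₀ = −tan(-59.0°) tan(+19.666°) = 0.5948, H₀ = 0.9338 rad.
Bracket: H₀ sin φ sin δ + cos φ cos δ sin H₀ = 0.9338×-0.85717×0.33654 + 0.51504×0.94167×0.80388 = -0.269375 + 0.389880 = 0.120505.
Q̄ = (S₀/π) × [bracket] = (1361/π) × 0.120505 = 52.21 W/m².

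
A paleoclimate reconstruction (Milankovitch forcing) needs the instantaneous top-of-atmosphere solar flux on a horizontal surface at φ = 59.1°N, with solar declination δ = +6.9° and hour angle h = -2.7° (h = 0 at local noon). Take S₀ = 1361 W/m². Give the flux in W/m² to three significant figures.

833 W/m²

cos θ_z = sin φ sin δ + cos φ cos δ cos h = 0.103085 + 0.509256 = 0.612341.
Flux = S₀ · cos θ_z = 1361 × 0.612341 = 833.4 W/m².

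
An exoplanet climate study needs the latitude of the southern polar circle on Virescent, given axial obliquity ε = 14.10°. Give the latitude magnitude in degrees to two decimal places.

The polar circle is the lowest latitude that experiences at least one full rotation of continuous darkness at the northern-summer solstice; it lies at |ϕ| = 90° − ε = 90° − 14.10° = 75.90°.

75.90°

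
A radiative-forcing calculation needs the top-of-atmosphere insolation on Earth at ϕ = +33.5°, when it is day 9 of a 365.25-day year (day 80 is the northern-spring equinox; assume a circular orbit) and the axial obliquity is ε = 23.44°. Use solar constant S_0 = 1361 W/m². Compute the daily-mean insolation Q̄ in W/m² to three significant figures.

Q̄ ≈ 207 W/m²

Solar longitude: L_s = 360° × (9 − 80)/365.25 = -69.979°, i.e. -69.979° + 360° = 290.021°.
sin δ = sin 23.44° × sin 290.021° = -0.37375, so δ = -21.947°.
cos h₀ = −tan(+33.5°) tan(-21.947°) = 0.2667, h₀ = 1.3008 rad.
Bracket: h₀ sin ϕ sin δ + cos ϕ cos δ sin h₀ = 1.3008×0.55194×-0.37375 + 0.83389×0.92753×0.96378 = -0.268339 + 0.745443 = 0.477104.
Q̄ = (S_0/π) × [bracket] = (1361/π) × 0.477104 = 206.7 W/m².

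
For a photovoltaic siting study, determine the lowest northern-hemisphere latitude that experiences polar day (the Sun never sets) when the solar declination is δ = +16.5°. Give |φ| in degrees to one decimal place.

Polar day requires cos H₀ = −tan φ tan δ ≤ −1, i.e. tan φ tan δ ≥ 1.
The boundary is |tan φ| · |tan δ| = 1, so |φ| = 90° − |δ| = 90° − 16.5° = 73.5° in the northern hemisphere.

|φ| = 73.5°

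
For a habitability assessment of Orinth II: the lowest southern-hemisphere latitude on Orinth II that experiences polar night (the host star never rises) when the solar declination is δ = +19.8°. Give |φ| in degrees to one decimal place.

|φ| = 70.2°

Polar night requires cos H₀ = −tan φ tan δ ≥ 1, i.e. tan φ tan δ ≤ −1.
The boundary is |tan φ| · |tan δ| = 1, so |φ| = 90° − |δ| = 90° − 19.8° = 70.2° in the southern hemisphere.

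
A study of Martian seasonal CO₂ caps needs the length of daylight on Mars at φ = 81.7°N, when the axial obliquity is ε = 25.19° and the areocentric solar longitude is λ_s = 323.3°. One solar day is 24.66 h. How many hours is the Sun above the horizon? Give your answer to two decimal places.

sin δ = sin 25.19° × sin 323.3° = -0.25436, so δ = -14.736°.
cos H₀ = −tan φ · tan δ = 1.8029 ≥ 1, so the Sun never rises (polar night) and H₀ = 0.
Daylight = 2H₀/(2π) × 24.66 h = (0.0000/π) × 24.66 = 0.00 h.

0.00 h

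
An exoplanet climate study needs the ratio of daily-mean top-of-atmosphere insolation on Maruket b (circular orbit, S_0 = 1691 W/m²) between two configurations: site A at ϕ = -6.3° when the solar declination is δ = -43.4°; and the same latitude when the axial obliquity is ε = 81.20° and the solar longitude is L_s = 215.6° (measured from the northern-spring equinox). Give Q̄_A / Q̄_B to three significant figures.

Q̄_A / Q̄_B ≈ 0.923

— Configuration A (ϕ=-6.3°):
cos h₀ = −tan(-6.3°) tan(-43.400°) = -0.1044, h₀ = 1.6754 rad.
Bracket: h₀ sin ϕ sin δ + cos ϕ cos δ sin h₀ = 1.6754×-0.10973×-0.68709 + 0.99396×0.72657×0.99454 = 0.126316 + 0.718238 = 0.844554.
Q̄ = (S_0/π) × [bracket] = (1691/π) × 0.844554 = 454.59 W/m².
— Configuration B (ϕ=-6.3°):
Solar declination: sin δ = sin ε · sin L_s = sin 81.20° × sin 215.6° = -0.57527, so δ = -35.119°.
cos h₀ = −tan(-6.3°) tan(-35.119°) = -0.0776, h₀ = 1.6485 rad.
Bracket: h₀ sin ϕ sin δ + cos ϕ cos δ sin h₀ = 1.6485×-0.10973×-0.57527 + 0.99396×0.81796×0.99698 = 0.104061 + 0.810564 = 0.914625.
Q̄ = (S_0/π) × [bracket] = (1691/π) × 0.914625 = 492.31 W/m².
Ratio Q̄_A / Q̄_B = 454.59 / 492.31 = 0.9234.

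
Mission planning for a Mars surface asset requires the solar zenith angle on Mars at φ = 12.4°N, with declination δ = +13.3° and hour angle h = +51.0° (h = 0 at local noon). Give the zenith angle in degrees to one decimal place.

θ_z = 49.6°

cos θ_z = sin φ sin δ + cos φ cos δ cos h = 0.049400 + 0.598154 = 0.647554.
θ_z = arccos(0.647554) = 49.6°.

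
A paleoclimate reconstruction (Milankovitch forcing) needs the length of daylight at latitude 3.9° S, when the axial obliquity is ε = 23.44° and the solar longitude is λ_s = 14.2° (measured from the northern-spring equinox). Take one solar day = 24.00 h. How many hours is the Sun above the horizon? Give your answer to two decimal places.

11.95 h

Solar declination: sin δ = sin ε · sin λ_s = sin 23.44° × sin 14.2° = 0.09758, so δ = +5.600°.
cos H₀ = −tan φ · tan δ = −tan(-3.9°) × tan(+5.600°) = 0.0067, so H₀ = 1.5641 rad = 89.62°.
Daylight = 2H₀/(2π) × 24.00 h = (1.5641/π) × 24.00 = 11.95 h.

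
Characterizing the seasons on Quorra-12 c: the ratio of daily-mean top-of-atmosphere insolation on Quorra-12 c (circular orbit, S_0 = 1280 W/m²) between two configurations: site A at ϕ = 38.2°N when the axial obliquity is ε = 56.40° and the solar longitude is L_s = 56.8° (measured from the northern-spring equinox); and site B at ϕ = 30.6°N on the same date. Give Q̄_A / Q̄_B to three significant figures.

Q̄_A / Q̄_B ≈ 1.11

— Configuration A (ϕ=+38.2°):
Solar declination: sin δ = sin ε · sin L_s = sin 56.40° × sin 56.8° = 0.69696, so δ = +44.184°.
cos h₀ = −tan(+38.2°) tan(+44.184°) = -0.7648, h₀ = 2.4415 rad.
Bracket: h₀ sin ϕ sin δ + cos ϕ cos δ sin h₀ = 2.4415×0.61841×0.69696 + 0.78586×0.71711×0.64426 = 1.052304 + 0.363071 = 1.415375.
Q̄ = (S_0/π) × [bracket] = (1280/π) × 1.415375 = 576.68 W/m².
— Configuration B (ϕ=+30.6°):
cos h₀ = −tan(+30.6°) tan(+44.184°) = -0.5748, h₀ = 2.1831 rad.
Bracket: h₀ sin ϕ sin δ + cos ϕ cos δ sin h₀ = 2.1831×0.50904×0.69696 + 0.86074×0.71711×0.81831 = 0.774521 + 0.505098 = 1.279619.
Q̄ = (S_0/π) × [bracket] = (1280/π) × 1.279619 = 521.36 W/m².
Ratio Q̄_A / Q̄_B = 576.68 / 521.36 = 1.106.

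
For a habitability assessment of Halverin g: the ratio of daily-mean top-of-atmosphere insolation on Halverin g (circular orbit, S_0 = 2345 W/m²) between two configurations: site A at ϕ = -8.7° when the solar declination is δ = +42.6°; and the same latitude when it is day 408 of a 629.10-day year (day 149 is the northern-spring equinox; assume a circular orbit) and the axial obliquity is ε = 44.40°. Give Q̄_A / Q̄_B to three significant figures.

— Configuration A (ϕ=-8.7°):
cos h₀ = −tan(-8.7°) tan(+42.600°) = 0.1407, h₀ = 1.4296 rad.
Bracket: h₀ sin ϕ sin δ + cos ϕ cos δ sin h₀ = 1.4296×-0.15126×0.67688 + 0.98849×0.73610×0.99005 = -0.146369 + 0.720388 = 0.574019.
Q̄ = (S_0/π) × [bracket] = (2345/π) × 0.574019 = 428.47 W/m².
— Configuration B (ϕ=-8.7°):
Solar longitude: L_s = 360° × (408 − 149)/629.10 = 148.212°.
sin δ = sin 44.40° × sin 148.212° = 0.36857, so δ = +21.627°.
cos h₀ = −tan(-8.7°) tan(+21.627°) = 0.0607, h₀ = 1.5101 rad.
Bracket: h₀ sin ϕ sin δ + cos ϕ cos δ sin h₀ = 1.5101×-0.15126×0.36857 + 0.98849×0.92960×0.99816 = -0.084188 + 0.917210 = 0.833022.
Q̄ = (S_0/π) × [bracket] = (2345/π) × 0.833022 = 621.80 W/m².
Ratio Q̄_A / Q̄_B = 428.47 / 621.80 = 0.6891.

Q̄_A / Q̄_B ≈ 0.689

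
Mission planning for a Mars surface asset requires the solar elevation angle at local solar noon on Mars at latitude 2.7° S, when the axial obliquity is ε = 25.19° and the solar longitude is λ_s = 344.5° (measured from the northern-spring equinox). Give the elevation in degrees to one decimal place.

Solar declination: sin δ = sin ε · sin λ_s = sin 25.19° × sin 344.5° = -0.11374, so δ = -6.531°.
At local noon the hour angle is zero, so the zenith angle equals |φ − δ| = |-2.7° − (-6.531°)| = 3.831°.
Elevation = 90° − 3.831° = 86.2°.

86.2°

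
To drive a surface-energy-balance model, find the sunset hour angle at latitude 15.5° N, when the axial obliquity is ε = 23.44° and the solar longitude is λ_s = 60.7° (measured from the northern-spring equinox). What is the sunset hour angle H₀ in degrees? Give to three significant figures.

H₀ = 95.9°

Solar declination: sin δ = sin ε · sin λ_s = sin 23.44° × sin 60.7° = 0.34690, so δ = +20.298°.
cos H₀ = −tan φ · tan δ = −tan(+15.5°) × tan(+20.298°) = -0.1026, so H₀ = 1.6736 rad = 95.89°.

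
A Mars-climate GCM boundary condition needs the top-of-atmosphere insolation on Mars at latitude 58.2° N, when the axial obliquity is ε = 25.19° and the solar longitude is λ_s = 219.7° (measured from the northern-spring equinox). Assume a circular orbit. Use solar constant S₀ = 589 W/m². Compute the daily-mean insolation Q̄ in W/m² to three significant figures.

Solar declination: sin δ = sin ε · sin λ_s = sin 25.19° × sin 219.7° = -0.27187, so δ = -15.776°.
cos H₀ = −tan(+58.2°) tan(-15.776°) = 0.4556, H₀ = 1.0977 rad.
Bracket: H₀ sin φ sin δ + cos φ cos δ sin H₀ = 1.0977×0.84989×-0.27187 + 0.52696×0.96233×0.89016 = -0.253634 + 0.451409 = 0.197775.
Q̄ = (S₀/π) × [bracket] = (589/π) × 0.197775 = 37.08 W/m².

Q̄ ≈ 37.1 W/m²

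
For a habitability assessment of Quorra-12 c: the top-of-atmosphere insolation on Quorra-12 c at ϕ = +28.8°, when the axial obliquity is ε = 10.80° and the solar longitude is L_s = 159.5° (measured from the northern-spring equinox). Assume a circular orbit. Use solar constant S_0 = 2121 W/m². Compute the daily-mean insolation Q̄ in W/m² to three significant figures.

Solar declination: sin δ = sin ε · sin L_s = sin 10.80° × sin 159.5° = 0.06562, so δ = +3.763°.
cos h₀ = −tan(+28.8°) tan(+3.763°) = -0.0362, h₀ = 1.6070 rad.
Bracket: h₀ sin ϕ sin δ + cos ϕ cos δ sin h₀ = 1.6070×0.48175×0.06562 + 0.87631×0.99784×0.99935 = 0.050801 + 0.873849 = 0.924650.
Q̄ = (S_0/π) × [bracket] = (2121/π) × 0.924650 = 624.3 W/m².

Q̄ ≈ 624 W/m²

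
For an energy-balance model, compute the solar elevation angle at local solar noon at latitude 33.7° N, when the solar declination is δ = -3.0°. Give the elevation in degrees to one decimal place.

53.3°

At local noon the hour angle is zero, so the zenith angle equals |ϕ − δ| = |+33.7° − (-3.000°)| = 36.700°.
Elevation = 90° − 36.700° = 53.3°.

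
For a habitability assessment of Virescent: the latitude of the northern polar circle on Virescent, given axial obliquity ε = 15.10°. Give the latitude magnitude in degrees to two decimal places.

The polar circle is the lowest latitude that experiences at least one full rotation of continuous daylight at the northern-summer solstice; it lies at |ϕ| = 90° − ε = 90° − 15.10° = 74.90°.

74.90°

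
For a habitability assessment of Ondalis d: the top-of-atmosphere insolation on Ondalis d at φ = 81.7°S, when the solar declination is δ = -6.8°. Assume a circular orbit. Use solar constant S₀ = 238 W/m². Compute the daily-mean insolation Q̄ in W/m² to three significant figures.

cos H₀ = −tan(-81.7°) tan(-6.800°) = -0.8174, H₀ = 2.5276 rad.
Bracket: H₀ sin φ sin δ + cos φ cos δ sin H₀ = 2.5276×-0.98953×-0.11840 + 0.14436×0.99297×0.57610 = 0.296135 + 0.082581 = 0.378716.
Q̄ = (S₀/π) × [bracket] = (238/π) × 0.378716 = 28.69 W/m².

Q̄ ≈ 28.7 W/m²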